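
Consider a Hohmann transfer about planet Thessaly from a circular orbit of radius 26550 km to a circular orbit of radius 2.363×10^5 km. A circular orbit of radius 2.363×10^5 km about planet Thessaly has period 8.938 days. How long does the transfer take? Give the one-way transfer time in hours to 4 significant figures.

From Kepler's third law T² = 4π²r³/μ at r = 2.363×10^5 km, T = 8.938 days = 8.938 × 86400 s = 7.722432×10^5 s: μ = 4π²r³/T² = 8.73459×10^5 km³/s².
Transfer-ellipse semi-major axis a_t = (r₁ + r₂)/2 = (26550 + 2.363×10^5)/2 = 1.31425×10^5 km.
Transfer time t = π√(a_t³/μ) = π√((1.31425×10^5)³ / 8.73459×10^5) = 1.6016×10^5 s.
Converting: 1.6016×10^5 s ÷ 3600 s/hour = 44.49 hours.

t = 44.49 hours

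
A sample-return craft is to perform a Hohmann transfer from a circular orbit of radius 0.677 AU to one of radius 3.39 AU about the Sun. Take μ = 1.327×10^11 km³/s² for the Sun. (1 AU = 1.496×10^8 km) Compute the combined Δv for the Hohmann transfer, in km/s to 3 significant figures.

Δv = 17.4 km/s

In km: r₁ = 0.677 × 1.496×10^8 = 1.012792×10^8 km; r₂ = 3.39 × 1.496×10^8 = 5.07144×10^8 km.
The Hohmann ellipse has a_t = (r₁ + r₂)/2 = 3.042116×10^8 km.
At r₁ the circular-orbit speed is v₁ = √(μ/r₁) = 36.20 km/s.
Transfer-orbit speed at r₁ (vis-viva): v_p = √[μ(2/r₁ − 1/a_t)] = 46.74 km/s.
First burn Δv₁ = |v_p − v₁| = 10.54 km/s.
Circular speed at r₂: v₂ = √(μ/r₂) = 16.176 km/s.
Transfer-orbit speed at r₂: v_a = √[μ(2/r₂ − 1/a_t)] = 9.3334 km/s.
Second burn Δv₂ = |v₂ − v_a| = 6.843 km/s.
Δv = Δv₁ + Δv₂ = 10.54 + 6.843 = 17.38 km/s.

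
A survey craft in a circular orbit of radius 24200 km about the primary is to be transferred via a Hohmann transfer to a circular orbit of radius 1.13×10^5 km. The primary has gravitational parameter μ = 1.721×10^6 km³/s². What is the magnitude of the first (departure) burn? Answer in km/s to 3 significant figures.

Δv₁ = 2.39 km/s

The Hohmann ellipse has a_t = (r₁ + r₂)/2 = 68600 km.
On the circular orbit at r = 24200 km, v_c = √(μ/r) = 8.4330 km/s.
Transfer-orbit speed at the same r (vis-viva, a = a_t): v_t = √[μ(2/r − 1/a_t)] = 10.823 km/s.
Δv₁ = |v_t − v_c| = |10.823 − 8.4330| = 2.390 km/s.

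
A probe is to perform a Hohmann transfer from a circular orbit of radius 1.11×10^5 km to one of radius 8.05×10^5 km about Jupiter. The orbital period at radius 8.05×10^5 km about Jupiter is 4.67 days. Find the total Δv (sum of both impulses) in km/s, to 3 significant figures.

From Kepler's third law T² = 4π²r³/μ at r = 8.05×10^5 km, T = 4.67 days = 4.67 × 86400 s = 4.03488×10^5 s: μ = 4π²r³/T² = 1.26499×10^8 km³/s².
Transfer-ellipse semi-major axis a_t = (r₁ + r₂)/2 = (1.110×10^5 + 8.050×10^5)/2 = 4.580×10^5 km.
At r₁ the circular-orbit speed is v₁ = √(μ/r₁) = 33.76 km/s.
Transfer-orbit speed at r₁ (v² = μ(2/r − 1/a)): v_p = √[μ(2/r₁ − 1/a_t)] = 44.76 km/s.
First burn Δv₁ = |v_p − v₁| = 11.00 km/s.
At r₂, v₂ = √(μ/r₂) = 12.5356 km/s.
Transfer-orbit speed at r₂: v_a = √[μ(2/r₂ − 1/a_t)] = 6.17126 km/s.
Second burn Δv₂ = |v₂ − v_a| = 6.364 km/s.
Total Δv = Δv₁ + Δv₂ = 17.36 km/s.

Δv = 17.4 km/s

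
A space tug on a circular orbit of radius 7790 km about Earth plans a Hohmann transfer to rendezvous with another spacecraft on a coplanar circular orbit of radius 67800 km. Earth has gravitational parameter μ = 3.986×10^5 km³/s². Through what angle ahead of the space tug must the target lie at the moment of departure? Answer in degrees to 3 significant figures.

The Hohmann ellipse has a_t = (r₁ + r₂)/2 = 37795 km.
The half-period of the transfer ellipse is t = π√(a_t³/μ) = 36562.24 s.
The target's mean motion on its circular orbit is ω₂ = √(μ/r₂³) = 3.576219×10^-5 rad/s.
Angle swept by the target during transfer: ω₂·t = 1.30755 rad = 74.92°.
Arrival is 180° from departure on the ellipse, so φ = 180° − 74.92° = 105°.

φ = 105°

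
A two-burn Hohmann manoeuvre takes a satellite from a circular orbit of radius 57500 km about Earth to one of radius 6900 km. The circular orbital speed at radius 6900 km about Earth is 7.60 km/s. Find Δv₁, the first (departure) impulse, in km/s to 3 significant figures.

Δv₁ = 1.41 km/s

From the circular-orbit relation v² = μ/r at r = 6900 km: μ = v²r = (7.60)² × 6900 = 3.98544×10^5 km³/s².
The Hohmann ellipse has a_t = (r₁ + r₂)/2 = 32200 km.
Circular speed at r = 57500 km: v_c = √(μ/r) = 2.633 km/s.
Vis-viva on the transfer ellipse at r = 57500 km gives v_t = √[μ(2/r − 1/a_t)] = 1.219 km/s.
Δv₁ = |v_t − v_c| = |1.219 − 2.633| = 1.414 km/s.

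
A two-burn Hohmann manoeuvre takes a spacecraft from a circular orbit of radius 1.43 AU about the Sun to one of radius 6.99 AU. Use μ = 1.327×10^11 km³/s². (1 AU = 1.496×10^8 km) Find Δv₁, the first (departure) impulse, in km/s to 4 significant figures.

In km: r₁ = 1.43 × 1.496×10^8 = 2.13928×10^8 km; r₂ = 6.99 × 1.496×10^8 = 1.045704×10^9 km.
Transfer-ellipse semi-major axis a_t = (r₁ + r₂)/2 = (2.13928×10^8 + 1.045704×10^9)/2 = 6.29816×10^8 km.
Circular speed at r = 2.13928×10^8 km: v_c = √(μ/r) = 24.906 km/s.
Transfer-orbit speed at the same r (vis-viva, a = a_t): v_t = √[μ(2/r − 1/a_t)] = 32.092 km/s.
Δv₁ = |v_t − v_c| = |32.092 − 24.906| = 7.186 km/s.

Δv₁ = 7.186 km/s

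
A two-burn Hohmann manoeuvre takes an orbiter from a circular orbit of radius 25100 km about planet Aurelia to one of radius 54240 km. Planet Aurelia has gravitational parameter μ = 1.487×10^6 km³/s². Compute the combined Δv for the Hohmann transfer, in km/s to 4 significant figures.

Semi-major axis of the transfer orbit: a_t = (25100 + 54240)/2 = 39670 km.
Circular speed at r₁: v₁ = √(μ/r₁) = √(1.487×10^6/25100) = 7.697 km/s.
Transfer-orbit speed at r₁ (vis-viva): v_p = √[μ(2/r₁ − 1/a_t)] = 9.000 km/s.
First burn Δv₁ = |v_p − v₁| = 1.303 km/s.
Circular speed at r₂: v₂ = √(μ/r₂) = 5.236 km/s.
Transfer-orbit speed at r₂: v_a = √[μ(2/r₂ − 1/a_t)] = 4.165 km/s.
Second burn Δv₂ = |v₂ − v_a| = 1.071 km/s.
Total Δv = Δv₁ + Δv₂ = 2.374 km/s.

Δv = 2.374 km/s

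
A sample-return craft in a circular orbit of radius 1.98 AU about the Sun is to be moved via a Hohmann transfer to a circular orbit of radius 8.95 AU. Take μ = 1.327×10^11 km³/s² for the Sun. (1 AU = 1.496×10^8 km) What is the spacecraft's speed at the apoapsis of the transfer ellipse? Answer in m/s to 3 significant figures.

In km: r₁ = 1.98 × 1.496×10^8 = 2.96208×10^8 km; r₂ = 8.95 × 1.496×10^8 = 1.33892×10^9 km.
Transfer-ellipse semi-major axis a_t = (r₁ + r₂)/2 = (2.96208×10^8 + 1.33892×10^9)/2 = 8.17564×10^8 km.
At apoapsis, r = 1.33892×10^9 km.
Vis-viva: v = √[μ(2/r − 1/a_t)] = √[1.327×10^11 × (2/1.33892×10^9 − 1/8.17564×10^8)] = 5.992 km/s.

v = 5990 m/s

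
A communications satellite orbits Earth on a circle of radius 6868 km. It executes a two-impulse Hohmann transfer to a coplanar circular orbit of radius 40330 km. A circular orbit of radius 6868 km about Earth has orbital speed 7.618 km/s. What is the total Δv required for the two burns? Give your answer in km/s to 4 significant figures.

Δv = 3.789 km/s

From the circular-orbit relation v² = μ/r at r = 6868 km: μ = v²r = (7.618)² × 6868 = 3.98577×10^5 km³/s².
The Hohmann ellipse has a_t = (r₁ + r₂)/2 = 23599 km.
At r₁ the circular-orbit speed is v₁ = √(μ/r₁) = 7.618 km/s.
On the transfer ellipse at r₁, vis-viva equation gives v_p = √[μ(2/r₁ − 1/a_t)] = 9.959 km/s.
First burn Δv₁ = |v_p − v₁| = 2.341 km/s.
Circular speed at r₂: v₂ = √(μ/r₂) = 3.144 km/s.
Transfer-orbit speed at r₂: v_a = √[μ(2/r₂ − 1/a_t)] = 1.696 km/s.
Second burn Δv₂ = |v₂ − v_a| = 1.448 km/s.
Total Δv = Δv₁ + Δv₂ = 3.789 km/s.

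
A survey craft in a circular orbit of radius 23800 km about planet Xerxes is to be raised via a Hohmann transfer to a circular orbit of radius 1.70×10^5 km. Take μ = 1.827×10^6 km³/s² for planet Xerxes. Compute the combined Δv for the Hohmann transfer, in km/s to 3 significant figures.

Δv = 4.50 km/s

The Hohmann ellipse has a_t = (r₁ + r₂)/2 = 96900 km.
Circular speed at r₁: v₁ = √(μ/r₁) = √(1.827×10^6/23800) = 8.76155 km/s.
Transfer-orbit speed at r₁ (vis-viva): v_p = √[μ(2/r₁ − 1/a_t)] = 11.6050 km/s.
First burn Δv₁ = |v_p − v₁| = 2.843 km/s.
Circular speed at r₂: v₂ = √(μ/r₂) = 3.2783 km/s.
Transfer-orbit speed at r₂: v_a = √[μ(2/r₂ − 1/a_t)] = 1.6247 km/s.
Second burn Δv₂ = |v₂ − v_a| = 1.654 km/s.
Total Δv = Δv₁ + Δv₂ = 4.497 km/s.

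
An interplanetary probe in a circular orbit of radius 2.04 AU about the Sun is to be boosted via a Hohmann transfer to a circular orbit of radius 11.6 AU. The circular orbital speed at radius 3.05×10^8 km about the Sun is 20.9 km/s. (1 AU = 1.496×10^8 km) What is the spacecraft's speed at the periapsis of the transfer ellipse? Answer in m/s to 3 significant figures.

v = 27200 m/s

From the circular-orbit relation v² = μ/r at r = 3.05×10^8 km: μ = v²r = (20.9)² × 3.05×10^8 = 1.33227×10^11 km³/s².
In km: r₁ = 2.04 × 1.496×10^8 = 3.05184×10^8 km; r₂ = 11.6 × 1.496×10^8 = 1.73536×10^9 km.
Transfer-ellipse semi-major axis a_t = (r₁ + r₂)/2 = (3.05184×10^8 + 1.73536×10^9)/2 = 1.020272×10^9 km.
The periapsis of the transfer ellipse is at r = 3.05184×10^8 km.
Applying v² = μ(2/r − 1/a_t): v = 27.25 km/s.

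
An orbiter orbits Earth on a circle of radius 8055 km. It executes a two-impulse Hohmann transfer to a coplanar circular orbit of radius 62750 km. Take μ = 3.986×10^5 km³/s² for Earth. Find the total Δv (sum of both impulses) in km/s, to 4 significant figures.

Semi-major axis of the transfer orbit: a_t = (8055 + 62750)/2 = 35402.5 km.
Circular speed at r₁: v₁ = √(μ/r₁) = √(3.986×10^5/8055) = 7.0345 km/s.
On the transfer ellipse at r₁, vis-viva equation gives v_p = √[μ(2/r₁ − 1/a_t)] = 9.3654 km/s.
First burn Δv₁ = |v_p − v₁| = 2.331 km/s.
At r₂, v₂ = √(μ/r₂) = 2.520 km/s.
Transfer-orbit speed at r₂: v_a = √[μ(2/r₂ − 1/a_t)] = 1.202 km/s.
Second burn Δv₂ = |v₂ − v_a| = 1.318 km/s.
Total Δv = Δv₁ + Δv₂ = 3.649 km/s.

Δv = 3.649 km/s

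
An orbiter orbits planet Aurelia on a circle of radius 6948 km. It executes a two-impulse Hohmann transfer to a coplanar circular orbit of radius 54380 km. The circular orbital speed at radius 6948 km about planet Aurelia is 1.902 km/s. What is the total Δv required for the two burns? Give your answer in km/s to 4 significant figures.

From the circular-orbit relation v² = μ/r at r = 6948 km: μ = v²r = (1.902)² × 6948 = 25135.1 km³/s².
The Hohmann ellipse has a_t = (r₁ + r₂)/2 = 30664 km.
At r₁ the circular-orbit speed is v₁ = √(μ/r₁) = 1.9020 km/s.
On the transfer ellipse at r₁, vis-viva equation gives v_p = √[μ(2/r₁ − 1/a_t)] = 2.5329 km/s.
First burn Δv₁ = |v_p − v₁| = 0.6309 km/s.
Circular speed at r₂: v₂ = √(μ/r₂) = 0.67986 km/s.
Transfer-orbit speed at r₂: v_a = √[μ(2/r₂ − 1/a_t)] = 0.32362 km/s.
Second burn Δv₂ = |v₂ − v_a| = 0.3562 km/s.
Δv = Δv₁ + Δv₂ = 0.6309 + 0.3562 = 0.9871 km/s.

Δv = 0.9871 km/s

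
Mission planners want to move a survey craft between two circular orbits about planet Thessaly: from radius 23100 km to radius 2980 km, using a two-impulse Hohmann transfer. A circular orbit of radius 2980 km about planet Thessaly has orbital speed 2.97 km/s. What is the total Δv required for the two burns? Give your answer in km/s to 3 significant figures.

Δv = 1.54 km/s

From the circular-orbit relation v² = μ/r at r = 2980 km: μ = v²r = (2.97)² × 2980 = 26286.3 km³/s².
The Hohmann ellipse has a_t = (r₁ + r₂)/2 = 13040 km.
At r₁ the circular-orbit speed is v₁ = √(μ/r₁) = 1.06674 km/s.
On the transfer ellipse at r₁, vis-viva equation gives v_a = √[μ(2/r₁ − 1/a_t)] = 0.509950 km/s.
First burn Δv₁ = |v_a − v₁| = 0.5568 km/s.
At r₂, v₂ = √(μ/r₂) = 2.970 km/s.
Transfer-orbit speed at r₂: v_p = √[μ(2/r₂ − 1/a_t)] = 3.953 km/s.
Second burn Δv₂ = |v₂ − v_p| = 0.9830 km/s.
Δv = Δv₁ + Δv₂ = 0.5568 + 0.9830 = 1.540 km/s.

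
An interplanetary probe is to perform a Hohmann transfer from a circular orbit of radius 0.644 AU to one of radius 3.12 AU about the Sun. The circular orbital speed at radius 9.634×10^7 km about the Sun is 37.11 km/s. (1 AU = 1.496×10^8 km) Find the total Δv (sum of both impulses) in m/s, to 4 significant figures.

From the circular-orbit relation v² = μ/r at r = 9.634×10^7 km: μ = v²r = (37.11)² × 9.634×10^7 = 1.32675×10^11 km³/s².
In km: r₁ = 0.644 × 1.496×10^8 = 9.63424×10^7 km; r₂ = 3.12 × 1.496×10^8 = 4.66752×10^8 km.
Transfer-ellipse semi-major axis a_t = (r₁ + r₂)/2 = (9.63424×10^7 + 4.66752×10^8)/2 = 2.815472×10^8 km.
Circular speed at r₁: v₁ = √(μ/r₁) = √(1.32675×10^11/9.63424×10^7) = 37.11 km/s.
On the transfer ellipse at r₁, vis-viva equation gives v_p = √[μ(2/r₁ − 1/a_t)] = 47.78 km/s.
First burn Δv₁ = |v_p − v₁| = 10.67 km/s.
Circular speed at r₂: v₂ = √(μ/r₂) = 16.8598 km/s.
Transfer-orbit speed at r₂: v_a = √[μ(2/r₂ − 1/a_t)] = 9.86244 km/s.
Second burn Δv₂ = |v₂ − v_a| = 6.997 km/s.
Total Δv = Δv₁ + Δv₂ = 17.67 km/s.

Δv = 17670 m/s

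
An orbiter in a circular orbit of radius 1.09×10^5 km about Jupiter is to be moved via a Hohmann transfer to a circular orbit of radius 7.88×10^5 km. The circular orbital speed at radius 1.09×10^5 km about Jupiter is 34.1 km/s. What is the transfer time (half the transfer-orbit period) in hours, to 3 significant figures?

t = 23.3 hours

From the circular-orbit relation v² = μ/r at r = 1.09×10^5 km: μ = v²r = (34.1)² × 1.09×10^5 = 1.26746×10^8 km³/s².
The Hohmann ellipse has a_t = (r₁ + r₂)/2 = 4.485×10^5 km.
By Kepler's third law the transfer-orbit period is T = 2π√(a_t³/μ), so t = T/2 = 83820 s.
Converting: 83820 s ÷ 3600 s/hour = 23.3 hours.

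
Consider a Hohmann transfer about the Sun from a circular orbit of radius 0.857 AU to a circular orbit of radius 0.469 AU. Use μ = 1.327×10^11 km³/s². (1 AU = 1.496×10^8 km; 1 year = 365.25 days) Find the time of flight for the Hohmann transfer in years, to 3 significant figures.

In km: r₁ = 0.857 × 1.496×10^8 = 1.282072×10^8 km; r₂ = 0.469 × 1.496×10^8 = 7.01624×10^7 km.
The Hohmann ellipse has a_t = (r₁ + r₂)/2 = 9.91848×10^7 km.
Half the transfer-orbit period gives t = π√(a_t³/μ) = 8.519×10^6 s.
Converting: 8.519×10^6 s ÷ 3.15576×10^7 s/year (365.25 × 86400) = 0.270 years.

t = 0.270 years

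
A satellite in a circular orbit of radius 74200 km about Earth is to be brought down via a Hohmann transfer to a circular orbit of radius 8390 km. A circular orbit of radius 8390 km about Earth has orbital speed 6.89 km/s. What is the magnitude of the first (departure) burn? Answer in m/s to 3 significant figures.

Δv₁ = 1270 m/s

From the circular-orbit relation v² = μ/r at r = 8390 km: μ = v²r = (6.89)² × 8390 = 3.98291×10^5 km³/s².
Transfer-ellipse semi-major axis a_t = (r₁ + r₂)/2 = (74200 + 8390)/2 = 41295 km.
On the circular orbit at r = 74200 km, v_c = √(μ/r) = 2.317 km/s.
Vis-viva on the transfer ellipse at r = 74200 km gives v_t = √[μ(2/r − 1/a_t)] = 1.044 km/s.
Δv₁ = |v_t − v_c| = |1.044 − 2.317| = 1.273 km/s.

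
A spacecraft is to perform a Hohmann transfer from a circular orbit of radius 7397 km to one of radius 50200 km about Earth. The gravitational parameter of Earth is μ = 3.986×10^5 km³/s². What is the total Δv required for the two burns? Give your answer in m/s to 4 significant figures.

Transfer-ellipse semi-major axis a_t = (r₁ + r₂)/2 = (7397 + 50200)/2 = 28798.5 km.
Circular speed at r₁: v₁ = √(μ/r₁) = √(3.986×10^5/7397) = 7.341 km/s.
Transfer-orbit speed at r₁ (v² = μ(2/r − 1/a)): v_p = √[μ(2/r₁ − 1/a_t)] = 9.692 km/s.
First burn Δv₁ = |v_p − v₁| = 2.351 km/s.
Circular speed at r₂: v₂ = √(μ/r₂) = 2.818 km/s.
Transfer-orbit speed at r₂: v_a = √[μ(2/r₂ − 1/a_t)] = 1.428 km/s.
Second burn Δv₂ = |v₂ − v_a| = 1.390 km/s.
Δv = Δv₁ + Δv₂ = 2.351 + 1.390 = 3.741 km/s.

Δv = 3741 m/s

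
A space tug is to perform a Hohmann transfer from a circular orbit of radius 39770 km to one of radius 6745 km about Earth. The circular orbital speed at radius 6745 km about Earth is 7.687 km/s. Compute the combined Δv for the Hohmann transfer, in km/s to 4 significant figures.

From the circular-orbit relation v² = μ/r at r = 6745 km: μ = v²r = (7.687)² × 6745 = 3.98562×10^5 km³/s².
The Hohmann ellipse has a_t = (r₁ + r₂)/2 = 23257.5 km.
At r₁ the circular-orbit speed is v₁ = √(μ/r₁) = 3.166 km/s.
Transfer-orbit speed at r₁ (vis-viva equation): v_a = √[μ(2/r₁ − 1/a_t)] = 1.705 km/s.
First burn Δv₁ = |v_a − v₁| = 1.461 km/s.
At r₂, v₂ = √(μ/r₂) = 7.6870 km/s.
Transfer-orbit speed at r₂: v_p = √[μ(2/r₂ − 1/a_t)] = 10.052 km/s.
Second burn Δv₂ = |v₂ − v_p| = 2.365 km/s.
Δv = Δv₁ + Δv₂ = 1.461 + 2.365 = 3.826 km/s.

Δv = 3.826 km/s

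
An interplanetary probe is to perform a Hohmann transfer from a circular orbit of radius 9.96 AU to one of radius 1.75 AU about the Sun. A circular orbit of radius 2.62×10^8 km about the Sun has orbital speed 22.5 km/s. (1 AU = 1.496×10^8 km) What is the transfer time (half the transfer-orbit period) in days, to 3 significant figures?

t = 2590 days

From the circular-orbit relation v² = μ/r at r = 2.62×10^8 km: μ = v²r = (22.5)² × 2.62×10^8 = 1.32638×10^11 km³/s².
In km: r₁ = 9.96 × 1.496×10^8 = 1.490016×10^9 km; r₂ = 1.75 × 1.496×10^8 = 2.618×10^8 km.
Transfer-ellipse semi-major axis a_t = (r₁ + r₂)/2 = (1.490016×10^9 + 2.618×10^8)/2 = 8.75908×10^8 km.
Half the transfer-orbit period gives t = π√(a_t³/μ) = 2.236×10^8 s.
Converting: 2.236×10^8 s ÷ 86400 s/day = 2590 days.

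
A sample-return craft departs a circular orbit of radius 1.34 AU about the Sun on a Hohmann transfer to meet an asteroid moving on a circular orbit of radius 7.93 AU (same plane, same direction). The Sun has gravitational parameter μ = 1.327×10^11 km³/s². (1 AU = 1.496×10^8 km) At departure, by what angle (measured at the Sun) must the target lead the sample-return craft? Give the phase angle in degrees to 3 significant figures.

In km: r₁ = 1.34 × 1.496×10^8 = 2.00464×10^8 km; r₂ = 7.93 × 1.496×10^8 = 1.186328×10^9 km.
Transfer-ellipse semi-major axis a_t = (r₁ + r₂)/2 = (2.00464×10^8 + 1.186328×10^9)/2 = 6.93396×10^8 km.
The half-period of the transfer ellipse is t = π√(a_t³/μ) = 1.57466×10^8 s.
Target angular speed ω₂ = √(μ/r₂³) = 8.91514×10^-9 rad/s.
Angle swept by the target during transfer: ω₂·t = 1.4038 rad = 80.43°.
The sample-return craft traverses 180° on the transfer ellipse, so the target must lead by 180° − 80.43° = 99.6°.

φ = 99.6°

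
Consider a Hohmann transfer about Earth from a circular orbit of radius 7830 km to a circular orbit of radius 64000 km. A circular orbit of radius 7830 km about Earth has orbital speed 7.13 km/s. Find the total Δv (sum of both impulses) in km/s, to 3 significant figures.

From the circular-orbit relation v² = μ/r at r = 7830 km: μ = v²r = (7.13)² × 7830 = 3.98053×10^5 km³/s².
Semi-major axis of the transfer orbit: a_t = (7830 + 64000)/2 = 35915 km.
Circular speed at r₁: v₁ = √(μ/r₁) = √(3.98053×10^5/7830) = 7.130 km/s.
Transfer-orbit speed at r₁ (vis-viva): v_p = √[μ(2/r₁ − 1/a_t)] = 9.518 km/s.
First burn Δv₁ = |v_p − v₁| = 2.388 km/s.
At r₂, v₂ = √(μ/r₂) = 2.4939 km/s.
Transfer-orbit speed at r₂: v_a = √[μ(2/r₂ − 1/a_t)] = 1.1645 km/s.
Second burn Δv₂ = |v₂ − v_a| = 1.329 km/s.
Δv = Δv₁ + Δv₂ = 2.388 + 1.329 = 3.717 km/s.

Δv = 3.72 km/s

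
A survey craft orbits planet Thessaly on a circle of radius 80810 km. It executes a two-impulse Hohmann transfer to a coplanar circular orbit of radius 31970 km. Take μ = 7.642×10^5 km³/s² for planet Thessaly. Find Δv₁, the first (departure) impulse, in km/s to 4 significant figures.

The Hohmann ellipse has a_t = (r₁ + r₂)/2 = 56390 km.
On the circular orbit at r = 80810 km, v_c = √(μ/r) = 3.0752 km/s.
Transfer-orbit speed at the same r (vis-viva, a = a_t): v_t = √[μ(2/r − 1/a_t)] = 2.3155 km/s.
Δv₁ = |v_t − v_c| = |2.3155 − 3.0752| = 0.7597 km/s.

Δv₁ = 0.7597 km/s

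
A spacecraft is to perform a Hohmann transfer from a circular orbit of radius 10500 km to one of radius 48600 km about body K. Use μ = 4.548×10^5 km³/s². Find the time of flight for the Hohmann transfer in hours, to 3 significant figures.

t = 6.57 hours

Semi-major axis of the transfer orbit: a_t = (10500 + 48600)/2 = 29550 km.
Half the transfer-orbit period gives t = π√(a_t³/μ) = 23660 s.
Converting: 23660 s ÷ 3600 s/hour = 6.57 hours.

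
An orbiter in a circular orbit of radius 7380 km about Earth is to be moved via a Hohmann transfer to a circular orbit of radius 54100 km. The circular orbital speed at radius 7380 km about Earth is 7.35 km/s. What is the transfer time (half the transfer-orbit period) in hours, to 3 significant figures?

From the circular-orbit relation v² = μ/r at r = 7380 km: μ = v²r = (7.35)² × 7380 = 3.98686×10^5 km³/s².
Semi-major axis of the transfer orbit: a_t = (7380 + 54100)/2 = 30740 km.
By Kepler's third law the transfer-orbit period is T = 2π√(a_t³/μ), so t = T/2 = 26820 s.
Converting: 26820 s ÷ 3600 s/hour = 7.45 hours.

t = 7.45 hours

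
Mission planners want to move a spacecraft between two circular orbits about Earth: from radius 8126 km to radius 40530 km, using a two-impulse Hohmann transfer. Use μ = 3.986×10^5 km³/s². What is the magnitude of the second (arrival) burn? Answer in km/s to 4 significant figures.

Transfer-ellipse semi-major axis a_t = (r₁ + r₂)/2 = (8126 + 40530)/2 = 24328 km.
On the circular orbit at r = 40530 km, v_c = √(μ/r) = 3.136 km/s.
Transfer-orbit speed at the same r (vis-viva, a = a_t): v_t = √[μ(2/r − 1/a_t)] = 1.812 km/s.
Δv₂ = |v_t − v_c| = |1.812 − 3.136| = 1.324 km/s.

Δv₂ = 1.324 km/s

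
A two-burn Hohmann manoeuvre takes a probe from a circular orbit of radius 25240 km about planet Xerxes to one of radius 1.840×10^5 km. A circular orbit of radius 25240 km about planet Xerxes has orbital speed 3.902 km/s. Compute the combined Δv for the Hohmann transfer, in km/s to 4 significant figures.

From the circular-orbit relation v² = μ/r at r = 25240 km: μ = v²r = (3.902)² × 25240 = 3.84294×10^5 km³/s².
Transfer-ellipse semi-major axis a_t = (r₁ + r₂)/2 = (25240 + 1.840×10^5)/2 = 1.0462×10^5 km.
At r₁ the circular-orbit speed is v₁ = √(μ/r₁) = 3.902 km/s.
On the transfer ellipse at r₁, v² = μ(2/r − 1/a) gives v_p = √[μ(2/r₁ − 1/a_t)] = 5.175 km/s.
First burn Δv₁ = |v_p − v₁| = 1.273 km/s.
At r₂, v₂ = √(μ/r₂) = 1.44518 km/s.
Transfer-orbit speed at r₂: v_a = √[μ(2/r₂ − 1/a_t)] = 0.709840 km/s.
Second burn Δv₂ = |v₂ − v_a| = 0.7353 km/s.
Δv = Δv₁ + Δv₂ = 1.273 + 0.7353 = 2.008 km/s.

Δv = 2.008 km/s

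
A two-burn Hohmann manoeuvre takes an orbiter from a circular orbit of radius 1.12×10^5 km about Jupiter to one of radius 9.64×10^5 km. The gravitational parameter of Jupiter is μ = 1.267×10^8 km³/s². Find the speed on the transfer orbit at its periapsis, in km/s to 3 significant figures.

v = 45.0 km/s

Transfer-ellipse semi-major axis a_t = (r₁ + r₂)/2 = (1.120×10^5 + 9.640×10^5)/2 = 5.380×10^5 km.
At periapsis, r = 1.120×10^5 km.
From the vis-viva equation, v = √[μ(2/r − 1/a_t)] = 45.02 km/s.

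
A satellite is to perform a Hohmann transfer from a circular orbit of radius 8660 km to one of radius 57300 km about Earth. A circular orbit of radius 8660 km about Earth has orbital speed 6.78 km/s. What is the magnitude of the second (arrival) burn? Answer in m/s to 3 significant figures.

From the circular-orbit relation v² = μ/r at r = 8660 km: μ = v²r = (6.78)² × 8660 = 3.98086×10^5 km³/s².
Transfer-ellipse semi-major axis a_t = (r₁ + r₂)/2 = (8660 + 57300)/2 = 32980 km.
On the circular orbit at r = 57300 km, v_c = √(μ/r) = 2.636 km/s.
Transfer-orbit speed at the same r (vis-viva, a = a_t): v_t = √[μ(2/r − 1/a_t)] = 1.351 km/s.
Δv₂ = |v_t − v_c| = |1.351 − 2.636| = 1.285 km/s.

Δv₂ = 1290 m/s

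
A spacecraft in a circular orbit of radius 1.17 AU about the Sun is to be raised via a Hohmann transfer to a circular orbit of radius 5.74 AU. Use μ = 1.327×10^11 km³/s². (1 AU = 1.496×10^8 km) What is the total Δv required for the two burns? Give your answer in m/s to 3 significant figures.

Δv = 13200 m/s

In km: r₁ = 1.17 × 1.496×10^8 = 1.75032×10^8 km; r₂ = 5.74 × 1.496×10^8 = 8.58704×10^8 km.
The Hohmann ellipse has a_t = (r₁ + r₂)/2 = 5.16868×10^8 km.
At r₁ the circular-orbit speed is v₁ = √(μ/r₁) = 27.534 km/s.
On the transfer ellipse at r₁, vis-viva equation gives v_p = √[μ(2/r₁ − 1/a_t)] = 35.490 km/s.
First burn Δv₁ = |v_p − v₁| = 7.956 km/s.
At r₂, v₂ = √(μ/r₂) = 12.431 km/s.
Transfer-orbit speed at r₂: v_a = √[μ(2/r₂ − 1/a_t)] = 7.2341 km/s.
Second burn Δv₂ = |v₂ − v_a| = 5.197 km/s.
Δv = Δv₁ + Δv₂ = 7.956 + 5.197 = 13.15 km/s.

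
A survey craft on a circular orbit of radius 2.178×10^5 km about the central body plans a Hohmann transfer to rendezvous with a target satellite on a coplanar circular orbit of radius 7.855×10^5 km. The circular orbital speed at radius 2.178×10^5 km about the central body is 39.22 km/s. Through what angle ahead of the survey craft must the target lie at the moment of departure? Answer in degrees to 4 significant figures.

φ = 88.13°

From the circular-orbit relation v² = μ/r at r = 2.178×10^5 km: μ = v²r = (39.22)² × 2.178×10^5 = 3.35022×10^8 km³/s².
Semi-major axis of the transfer orbit: a_t = (2.178×10^5 + 7.855×10^5)/2 = 5.0165×10^5 km.
The half-period of the transfer ellipse is t = π√(a_t³/μ) = 60984 s.
Target angular speed ω₂ = √(μ/r₂³) = 2.6292×10^-5 rad/s.
Angle swept by the target during transfer: ω₂·t = 1.6034 rad = 91.87°.
Arrival is 180° from departure on the ellipse, so φ = 180° − 91.87° = 88.13°.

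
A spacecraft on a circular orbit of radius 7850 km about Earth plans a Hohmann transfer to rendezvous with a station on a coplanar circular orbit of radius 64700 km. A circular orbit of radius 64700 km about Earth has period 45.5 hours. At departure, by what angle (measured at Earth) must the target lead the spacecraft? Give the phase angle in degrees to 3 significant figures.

φ = 104°

From Kepler's third law T² = 4π²r³/μ at r = 64700 km, T = 45.5 hours = 45.5 × 3600 s = 1.638×10^5 s: μ = 4π²r³/T² = 3.98515×10^5 km³/s².
Transfer-ellipse semi-major axis a_t = (r₁ + r₂)/2 = (7850 + 64700)/2 = 36275 km.
Transfer time t = π√(a_t³/μ) = 34380 s.
The target's mean motion on its circular orbit is ω₂ = √(μ/r₂³) = 3.836×10^-5 rad/s.
Angle swept by the target during transfer: ω₂·t = 1.319 rad = 75.57°.
The spacecraft traverses 180° on the transfer ellipse, so the target must lead by 180° − 75.57° = 104°.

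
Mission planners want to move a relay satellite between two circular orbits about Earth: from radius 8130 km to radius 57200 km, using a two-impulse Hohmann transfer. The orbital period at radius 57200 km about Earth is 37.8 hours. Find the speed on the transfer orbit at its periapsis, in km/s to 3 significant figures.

From Kepler's third law T² = 4π²r³/μ at r = 57200 km, T = 37.8 hours = 37.8 × 3600 s = 1.3608×10^5 s: μ = 4π²r³/T² = 3.98987×10^5 km³/s².
Transfer-ellipse semi-major axis a_t = (r₁ + r₂)/2 = (8130 + 57200)/2 = 32665 km.
The periapsis of the transfer ellipse is at r = 8130 km.
Vis-viva: v = √[μ(2/r − 1/a_t)] = √[3.98987×10^5 × (2/8130 − 1/32665)] = 9.270 km/s.

v = 9.27 km/s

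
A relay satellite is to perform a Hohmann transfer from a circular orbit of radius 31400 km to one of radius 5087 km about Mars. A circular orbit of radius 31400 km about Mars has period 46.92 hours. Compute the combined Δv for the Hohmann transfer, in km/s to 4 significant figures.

Δv = 1.456 km/s

From Kepler's third law T² = 4π²r³/μ at r = 31400 km, T = 46.92 hours = 46.92 × 3600 s = 1.68912×10^5 s: μ = 4π²r³/T² = 42837.9 km³/s².
Transfer-ellipse semi-major axis a_t = (r₁ + r₂)/2 = (31400 + 5087)/2 = 18243.5 km.
Circular speed at r₁: v₁ = √(μ/r₁) = √(42837.9/31400) = 1.168 km/s.
On the transfer ellipse at r₁, vis-viva gives v_a = √[μ(2/r₁ − 1/a_t)] = 0.6168 km/s.
First burn Δv₁ = |v_a − v₁| = 0.5512 km/s.
At r₂, v₂ = √(μ/r₂) = 2.9019 km/s.
Transfer-orbit speed at r₂: v_p = √[μ(2/r₂ − 1/a_t)] = 3.8071 km/s.
Second burn Δv₂ = |v₂ − v_p| = 0.9052 km/s.
Δv = Δv₁ + Δv₂ = 0.5512 + 0.9052 = 1.456 km/s.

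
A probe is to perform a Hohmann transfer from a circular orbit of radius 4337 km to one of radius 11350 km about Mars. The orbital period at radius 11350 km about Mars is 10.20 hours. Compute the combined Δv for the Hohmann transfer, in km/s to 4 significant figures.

From Kepler's third law T² = 4π²r³/μ at r = 11350 km, T = 10.20 hours = 10.20 × 3600 s = 36720 s: μ = 4π²r³/T² = 42809.7 km³/s².
Semi-major axis of the transfer orbit: a_t = (4337 + 11350)/2 = 7843.5 km.
At r₁ the circular-orbit speed is v₁ = √(μ/r₁) = 3.1418 km/s.
Transfer-orbit speed at r₁ (v² = μ(2/r − 1/a)): v_p = √[μ(2/r₁ − 1/a_t)] = 3.7794 km/s.
First burn Δv₁ = |v_p − v₁| = 0.6376 km/s.
At r₂, v₂ = √(μ/r₂) = 1.942 km/s.
Transfer-orbit speed at r₂: v_a = √[μ(2/r₂ − 1/a_t)] = 1.444 km/s.
Second burn Δv₂ = |v₂ − v_a| = 0.4980 km/s.
Δv = Δv₁ + Δv₂ = 0.6376 + 0.4980 = 1.136 km/s.

Δv = 1.136 km/s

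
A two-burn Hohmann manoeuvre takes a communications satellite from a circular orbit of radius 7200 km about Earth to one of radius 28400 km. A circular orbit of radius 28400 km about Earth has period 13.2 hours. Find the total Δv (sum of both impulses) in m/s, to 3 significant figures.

Δv = 3330 m/s

From Kepler's third law T² = 4π²r³/μ at r = 28400 km, T = 13.2 hours = 13.2 × 3600 s = 47520 s: μ = 4π²r³/T² = 4.00463×10^5 km³/s².
The Hohmann ellipse has a_t = (r₁ + r₂)/2 = 17800 km.
Circular speed at r₁: v₁ = √(μ/r₁) = √(4.00463×10^5/7200) = 7.458 km/s.
On the transfer ellipse at r₁, vis-viva gives v_p = √[μ(2/r₁ − 1/a_t)] = 9.420 km/s.
First burn Δv₁ = |v_p − v₁| = 1.962 km/s.
Circular speed at r₂: v₂ = √(μ/r₂) = 3.755 km/s.
Transfer-orbit speed at r₂: v_a = √[μ(2/r₂ − 1/a_t)] = 2.388 km/s.
Second burn Δv₂ = |v₂ − v_a| = 1.367 km/s.
Δv = Δv₁ + Δv₂ = 1.962 + 1.367 = 3.329 km/s.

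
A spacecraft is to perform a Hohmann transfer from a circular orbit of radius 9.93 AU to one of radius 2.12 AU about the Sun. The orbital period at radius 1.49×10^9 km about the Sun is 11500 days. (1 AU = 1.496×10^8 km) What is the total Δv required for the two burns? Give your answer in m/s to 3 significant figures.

Δv = 9630 m/s

From Kepler's third law T² = 4π²r³/μ at r = 1.49×10^9 km, T = 11500 days = 11500 × 86400 s = 9.936×10^8 s: μ = 4π²r³/T² = 1.32280×10^11 km³/s².
In km: r₁ = 9.93 × 1.496×10^8 = 1.485528×10^9 km; r₂ = 2.12 × 1.496×10^8 = 3.17152×10^8 km.
Semi-major axis of the transfer orbit: a_t = (1.485528×10^9 + 3.17152×10^8)/2 = 9.0134×10^8 km.
Circular speed at r₁: v₁ = √(μ/r₁) = √(1.32280×10^11/1.485528×10^9) = 9.4364 km/s.
On the transfer ellipse at r₁, vis-viva gives v_a = √[μ(2/r₁ − 1/a_t)] = 5.5975 km/s.
First burn Δv₁ = |v_a − v₁| = 3.839 km/s.
Circular speed at r₂: v₂ = √(μ/r₂) = 20.423 km/s.
Transfer-orbit speed at r₂: v_p = √[μ(2/r₂ − 1/a_t)] = 26.219 km/s.
Second burn Δv₂ = |v₂ − v_p| = 5.796 km/s.
Δv = Δv₁ + Δv₂ = 3.839 + 5.796 = 9.635 km/s.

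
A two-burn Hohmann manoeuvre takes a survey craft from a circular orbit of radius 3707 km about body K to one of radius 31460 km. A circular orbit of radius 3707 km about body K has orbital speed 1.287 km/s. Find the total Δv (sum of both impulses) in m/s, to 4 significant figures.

Δv = 673.4 m/s

From the circular-orbit relation v² = μ/r at r = 3707 km: μ = v²r = (1.287)² × 3707 = 6140.16 km³/s².
Semi-major axis of the transfer orbit: a_t = (3707 + 31460)/2 = 17583.5 km.
Circular speed at r₁: v₁ = √(μ/r₁) = √(6140.16/3707) = 1.2870 km/s.
Transfer-orbit speed at r₁ (v² = μ(2/r − 1/a)): v_p = √[μ(2/r₁ − 1/a_t)] = 1.7215 km/s.
First burn Δv₁ = |v_p − v₁| = 0.4345 km/s.
At r₂, v₂ = √(μ/r₂) = 0.44178 km/s.
Transfer-orbit speed at r₂: v_a = √[μ(2/r₂ − 1/a_t)] = 0.20285 km/s.
Second burn Δv₂ = |v₂ − v_a| = 0.2389 km/s.
Total Δv = Δv₁ + Δv₂ = 0.6734 km/s.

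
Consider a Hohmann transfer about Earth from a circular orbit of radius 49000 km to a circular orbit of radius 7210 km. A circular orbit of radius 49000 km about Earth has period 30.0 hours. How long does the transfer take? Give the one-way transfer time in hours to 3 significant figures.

From Kepler's third law T² = 4π²r³/μ at r = 49000 km, T = 30.0 hours = 30.0 × 3600 s = 1.080×10^5 s: μ = 4π²r³/T² = 3.98199×10^5 km³/s².
Transfer-ellipse semi-major axis a_t = (r₁ + r₂)/2 = (49000 + 7210)/2 = 28105 km.
Half the transfer-orbit period gives t = π√(a_t³/μ) = 23460 s.
Converting: 23460 s ÷ 3600 s/hour = 6.52 hours.

t = 6.52 hours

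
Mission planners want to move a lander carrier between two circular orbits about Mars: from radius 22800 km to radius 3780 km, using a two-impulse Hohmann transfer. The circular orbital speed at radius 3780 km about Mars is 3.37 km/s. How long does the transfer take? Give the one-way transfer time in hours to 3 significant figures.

t = 6.45 hours

From the circular-orbit relation v² = μ/r at r = 3780 km: μ = v²r = (3.37)² × 3780 = 42929.1 km³/s².
Semi-major axis of the transfer orbit: a_t = (22800 + 3780)/2 = 13290 km.
Transfer time t = π√(a_t³/μ) = π√((13290)³ / 42929.1) = 23230 s.
Converting: 23230 s ÷ 3600 s/hour = 6.45 hours.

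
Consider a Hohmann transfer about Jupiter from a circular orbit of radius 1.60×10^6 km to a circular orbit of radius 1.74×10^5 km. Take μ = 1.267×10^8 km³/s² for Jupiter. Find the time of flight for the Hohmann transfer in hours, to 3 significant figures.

t = 64.8 hours

The Hohmann ellipse has a_t = (r₁ + r₂)/2 = 8.870×10^5 km.
By Kepler's third law the transfer-orbit period is T = 2π√(a_t³/μ), so t = T/2 = 2.332×10^5 s.
Converting: 2.332×10^5 s ÷ 3600 s/hour = 64.8 hours.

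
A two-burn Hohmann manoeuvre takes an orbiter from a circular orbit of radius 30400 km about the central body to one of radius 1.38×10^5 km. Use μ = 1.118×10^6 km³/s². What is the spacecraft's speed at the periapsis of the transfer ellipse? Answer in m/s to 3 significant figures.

Semi-major axis of the transfer orbit: a_t = (30400 + 1.380×10^5)/2 = 84200 km.
The periapsis of the transfer ellipse is at r = 30400 km.
Applying v² = μ(2/r − 1/a_t): v = 7.764 km/s.

v = 7760 m/s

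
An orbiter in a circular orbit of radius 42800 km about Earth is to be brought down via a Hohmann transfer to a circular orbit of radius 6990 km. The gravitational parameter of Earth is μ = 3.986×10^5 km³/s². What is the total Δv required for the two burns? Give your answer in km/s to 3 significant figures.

Transfer-ellipse semi-major axis a_t = (r₁ + r₂)/2 = (42800 + 6990)/2 = 24895 km.
Circular speed at r₁: v₁ = √(μ/r₁) = √(3.986×10^5/42800) = 3.052 km/s.
On the transfer ellipse at r₁, vis-viva equation gives v_a = √[μ(2/r₁ − 1/a_t)] = 1.617 km/s.
First burn Δv₁ = |v_a − v₁| = 1.435 km/s.
At r₂, v₂ = √(μ/r₂) = 7.551 km/s.
Transfer-orbit speed at r₂: v_p = √[μ(2/r₂ − 1/a_t)] = 9.901 km/s.
Second burn Δv₂ = |v₂ − v_p| = 2.350 km/s.
Total Δv = Δv₁ + Δv₂ = 3.785 km/s.

Δv = 3.78 km/s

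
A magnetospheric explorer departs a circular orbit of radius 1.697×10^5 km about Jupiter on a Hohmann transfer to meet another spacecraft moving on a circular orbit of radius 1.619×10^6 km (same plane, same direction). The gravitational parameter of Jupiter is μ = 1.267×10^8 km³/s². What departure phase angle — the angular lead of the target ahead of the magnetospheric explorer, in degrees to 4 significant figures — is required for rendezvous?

Transfer-ellipse semi-major axis a_t = (r₁ + r₂)/2 = (1.697×10^5 + 1.619×10^6)/2 = 8.9435×10^5 km.
Transfer time t = π√(a_t³/μ) = 2.36060×10^5 s.
Target angular speed ω₂ = √(μ/r₂³) = 5.46409×10^-6 rad/s.
Angle swept by the target during transfer: ω₂·t = 1.28985 rad = 73.90°.
The magnetospheric explorer traverses 180° on the transfer ellipse, so the target must lead by 180° − 73.90° = 106.1°.

φ = 106.1°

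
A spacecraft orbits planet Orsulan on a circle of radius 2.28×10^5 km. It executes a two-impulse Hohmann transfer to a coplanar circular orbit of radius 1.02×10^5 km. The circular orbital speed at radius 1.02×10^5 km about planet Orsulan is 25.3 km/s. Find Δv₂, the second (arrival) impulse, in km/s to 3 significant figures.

From the circular-orbit relation v² = μ/r at r = 1.02×10^5 km: μ = v²r = (25.3)² × 1.02×10^5 = 6.52892×10^7 km³/s².
The Hohmann ellipse has a_t = (r₁ + r₂)/2 = 1.650×10^5 km.
Circular speed at r = 1.020×10^5 km: v_c = √(μ/r) = 25.30 km/s.
Transfer-orbit speed at the same r (vis-viva, a = a_t): v_t = √[μ(2/r − 1/a_t)] = 29.74 km/s.
Δv₂ = |v_t − v_c| = |29.74 − 25.30| = 4.440 km/s.

Δv₂ = 4.44 km/s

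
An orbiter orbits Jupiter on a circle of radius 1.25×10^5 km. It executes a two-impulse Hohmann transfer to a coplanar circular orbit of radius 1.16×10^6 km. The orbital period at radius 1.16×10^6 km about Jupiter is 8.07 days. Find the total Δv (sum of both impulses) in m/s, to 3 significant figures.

Δv = 16800 m/s

From Kepler's third law T² = 4π²r³/μ at r = 1.16×10^6 km, T = 8.07 days = 8.07 × 86400 s = 6.97248×10^5 s: μ = 4π²r³/T² = 1.26753×10^8 km³/s².
Semi-major axis of the transfer orbit: a_t = (1.250×10^5 + 1.160×10^6)/2 = 6.425×10^5 km.
At r₁ the circular-orbit speed is v₁ = √(μ/r₁) = 31.844 km/s.
On the transfer ellipse at r₁, vis-viva equation gives v_p = √[μ(2/r₁ − 1/a_t)] = 42.788 km/s.
First burn Δv₁ = |v_p − v₁| = 10.944 km/s.
At r₂, v₂ = √(μ/r₂) = 10.4532 km/s.
Transfer-orbit speed at r₂: v_a = √[μ(2/r₂ − 1/a_t)] = 4.61072 km/s.
Second burn Δv₂ = |v₂ − v_a| = 5.8425 km/s.
Δv = Δv₁ + Δv₂ = 10.944 + 5.8425 = 16.79 km/s.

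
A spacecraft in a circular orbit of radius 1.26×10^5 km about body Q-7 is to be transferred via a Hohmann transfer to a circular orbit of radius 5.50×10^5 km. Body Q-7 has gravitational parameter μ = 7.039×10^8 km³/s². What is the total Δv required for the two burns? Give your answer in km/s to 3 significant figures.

Transfer-ellipse semi-major axis a_t = (r₁ + r₂)/2 = (1.260×10^5 + 5.500×10^5)/2 = 3.380×10^5 km.
Circular speed at r₁: v₁ = √(μ/r₁) = √(7.039×10^8/1.260×10^5) = 74.74 km/s.
On the transfer ellipse at r₁, v² = μ(2/r − 1/a) gives v_p = √[μ(2/r₁ − 1/a_t)] = 95.34 km/s.
First burn Δv₁ = |v_p − v₁| = 20.60 km/s.
Circular speed at r₂: v₂ = √(μ/r₂) = 35.77 km/s.
Transfer-orbit speed at r₂: v_a = √[μ(2/r₂ − 1/a_t)] = 21.84 km/s.
Second burn Δv₂ = |v₂ − v_a| = 13.93 km/s.
Δv = Δv₁ + Δv₂ = 20.60 + 13.93 = 34.53 km/s.

Δv = 34.5 km/s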